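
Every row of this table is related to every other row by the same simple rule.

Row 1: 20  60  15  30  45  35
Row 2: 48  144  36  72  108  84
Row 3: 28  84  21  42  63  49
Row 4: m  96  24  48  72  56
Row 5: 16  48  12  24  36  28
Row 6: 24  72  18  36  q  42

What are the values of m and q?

Each row is a constant multiple of every other row — this is a multiplication table with the headers hidden.
Row 4 is 96/60 = 8/5 times row 1, so its entry in column 1 is 20 × 8/5 = 32.
Row 6 is 72/60 = 6/5 times row 1, so its entry in column 5 is 45 × 6/5 = 54.

m = 32, q = 54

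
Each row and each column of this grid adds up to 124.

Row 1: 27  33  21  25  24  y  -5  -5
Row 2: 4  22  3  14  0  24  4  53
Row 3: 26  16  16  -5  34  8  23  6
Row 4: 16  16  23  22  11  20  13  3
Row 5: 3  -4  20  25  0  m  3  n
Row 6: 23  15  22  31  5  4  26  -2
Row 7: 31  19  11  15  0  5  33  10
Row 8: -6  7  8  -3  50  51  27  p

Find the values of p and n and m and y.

p = -10, n = 69, m = 8, y = 4

The known cells in row 8 total 134, leaving 124 − 134 = -10 for the blank.
The known cells in column 8 total 55, leaving 124 − 55 = 69 for the blank.
The known cells in row 5 total 116, leaving 124 − 116 = 8 for the blank.
The known cells in row 1 total 120, leaving 124 − 120 = 4 for the blank.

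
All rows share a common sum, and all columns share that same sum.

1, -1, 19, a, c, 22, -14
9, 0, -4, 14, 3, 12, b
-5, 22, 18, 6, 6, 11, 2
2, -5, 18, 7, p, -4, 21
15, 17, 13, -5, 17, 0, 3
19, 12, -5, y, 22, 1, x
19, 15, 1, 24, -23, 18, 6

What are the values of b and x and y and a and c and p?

b = 26, x = 16, y = -5, a = 19, c = 14, p = 21

Rows 3 and 5 both sum to 60, so that's the common total.
The known cells in row 4 total 39, leaving 60 − 39 = 21 for the blank.
The known cells in column 5 total 46, leaving 60 − 46 = 14 for the blank.
The known cells in row 1 total 41, leaving 60 − 41 = 19 for the blank.
The known cells in column 4 total 65, leaving 60 − 65 = -5 for the blank.
The known cells in row 6 total 44, leaving 60 − 44 = 16 for the blank.
The known cells in row 2 total 34, leaving 60 − 34 = 26 for the blank.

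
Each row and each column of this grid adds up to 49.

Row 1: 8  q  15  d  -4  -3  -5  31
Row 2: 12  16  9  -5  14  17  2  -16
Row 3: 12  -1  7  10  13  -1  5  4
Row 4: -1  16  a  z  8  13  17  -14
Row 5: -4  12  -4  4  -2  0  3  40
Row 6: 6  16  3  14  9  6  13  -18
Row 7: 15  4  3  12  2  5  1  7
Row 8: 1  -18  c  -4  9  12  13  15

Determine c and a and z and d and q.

c = 21, a = -5, z = 15, d = 3, q = 4

Column 2: 16 − 1 + 16 + 12 + 16 + 4 − 18 = 45, so its missing entry is 49 − 45 = 4.
Row 1: 8 + 4 + 15 − 4 − 3 − 5 + 31 = 46, so its missing entry is 49 − 46 = 3.
Column 4: 3 − 5 + 10 + 4 + 14 + 12 − 4 = 34, so its missing entry is 49 − 34 = 15.
Row 8: 1 − 18 − 4 + 9 + 12 + 13 + 15 = 28, so its missing entry is 49 − 28 = 21.
Row 4: -1 + 16 + 15 + 8 + 13 + 17 − 14 = 54, so its missing entry is 49 − 54 = -5.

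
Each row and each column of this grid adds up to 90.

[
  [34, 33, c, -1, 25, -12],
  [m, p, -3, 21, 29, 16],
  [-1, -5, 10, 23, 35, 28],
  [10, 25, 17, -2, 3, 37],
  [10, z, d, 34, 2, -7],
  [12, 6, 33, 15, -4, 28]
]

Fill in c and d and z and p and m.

The known cells in row 1 total 79, leaving 90 − 79 = 11 for the blank.
The known cells in column 3 total 68, leaving 90 − 68 = 22 for the blank.
The known cells in column 1 total 65, leaving 90 − 65 = 25 for the blank.
The known cells in row 2 total 88, leaving 90 − 88 = 2 for the blank.
The known cells in row 5 total 61, leaving 90 − 61 = 29 for the blank.

c = 11, d = 22, z = 29, p = 2, m = 25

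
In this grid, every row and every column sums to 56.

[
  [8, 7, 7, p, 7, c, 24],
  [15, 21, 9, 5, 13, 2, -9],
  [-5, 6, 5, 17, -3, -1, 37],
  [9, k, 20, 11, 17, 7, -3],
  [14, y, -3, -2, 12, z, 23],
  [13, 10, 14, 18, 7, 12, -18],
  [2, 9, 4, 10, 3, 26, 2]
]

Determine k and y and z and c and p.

k = -5, y = 8, z = 4, c = 6, p = -3

The known cells in row 4 total 61, leaving 56 − 61 = -5 for the blank.
The known cells in column 4 total 59, leaving 56 − 59 = -3 for the blank.
The known cells in row 1 total 50, leaving 56 − 50 = 6 for the blank.
The known cells in column 6 total 52, leaving 56 − 52 = 4 for the blank.
The known cells in row 5 total 48, leaving 56 − 48 = 8 for the blank.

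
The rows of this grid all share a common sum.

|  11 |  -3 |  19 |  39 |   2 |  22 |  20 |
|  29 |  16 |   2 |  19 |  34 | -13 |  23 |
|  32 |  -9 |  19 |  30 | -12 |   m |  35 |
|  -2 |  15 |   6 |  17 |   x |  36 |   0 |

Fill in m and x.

Rows 1 and 2 both add up to 110, so every row sums to 110.
Row 3: 32 − 9 + 19 + 30 − 12 + 35 = 95, so the missing entry is 110 − 95 = 15.
Row 4: -2 + 15 + 6 + 17 + 36 + 0 = 72, so the missing entry is 110 − 72 = 38.

m = 15, x = 38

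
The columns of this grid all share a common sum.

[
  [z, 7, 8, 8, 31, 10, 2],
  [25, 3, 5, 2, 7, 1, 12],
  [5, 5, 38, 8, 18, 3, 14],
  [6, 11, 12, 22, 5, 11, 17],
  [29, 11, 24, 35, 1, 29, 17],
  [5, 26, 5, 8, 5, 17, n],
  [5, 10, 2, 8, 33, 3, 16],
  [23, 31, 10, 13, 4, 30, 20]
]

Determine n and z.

Columns 3 and 5 both add up to 104, so every column sums to 104.
Column 7: 2 + 12 + 14 + 17 + 17 + 16 + 20 = 98, so the missing entry is 104 − 98 = 6.
Column 1: 25 + 5 + 6 + 29 + 5 + 5 + 23 = 98, so the missing entry is 104 − 98 = 6.

n = 6, z = 6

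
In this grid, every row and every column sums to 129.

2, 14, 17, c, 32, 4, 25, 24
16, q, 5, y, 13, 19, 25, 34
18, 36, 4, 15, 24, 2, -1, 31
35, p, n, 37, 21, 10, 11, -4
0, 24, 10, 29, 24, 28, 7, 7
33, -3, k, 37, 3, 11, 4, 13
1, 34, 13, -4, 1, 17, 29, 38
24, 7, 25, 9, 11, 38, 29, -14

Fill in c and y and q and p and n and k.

Row 1: 2 + 14 + 17 + 32 + 4 + 25 + 24 = 118, so its missing entry is 129 − 118 = 11.
Column 4: 11 + 15 + 37 + 29 + 37 − 4 + 9 = 134, so its missing entry is 129 − 134 = -5.
Row 2: 16 + 5 − 5 + 13 + 19 + 25 + 34 = 107, so its missing entry is 129 − 107 = 22.
Column 2: 14 + 22 + 36 + 24 − 3 + 34 + 7 = 134, so its missing entry is 129 − 134 = -5.
Row 4: 35 − 5 + 37 + 21 + 10 + 11 − 4 = 105, so its missing entry is 129 − 105 = 24.
Row 6: 33 − 3 + 37 + 3 + 11 + 4 + 13 = 98, so its missing entry is 129 − 98 = 31.

c = 11, y = -5, q = 22, p = -5, n = 24, k = 31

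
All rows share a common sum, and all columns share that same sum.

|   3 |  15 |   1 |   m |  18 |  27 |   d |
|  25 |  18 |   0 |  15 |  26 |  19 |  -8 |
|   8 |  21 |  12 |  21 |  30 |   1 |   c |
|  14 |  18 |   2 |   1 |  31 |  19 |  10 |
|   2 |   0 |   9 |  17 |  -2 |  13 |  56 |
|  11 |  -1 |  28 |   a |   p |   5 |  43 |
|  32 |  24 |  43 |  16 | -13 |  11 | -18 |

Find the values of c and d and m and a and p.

c = 2, d = 10, m = 21, a = 4, p = 5

Rows 2 and 4 both sum to 95, so that's the common total.
Column 5: 18 + 26 + 30 + 31 − 2 − 13 = 90, so its missing entry is 95 − 90 = 5.
Row 3: 8 + 21 + 12 + 21 + 30 + 1 = 93, so its missing entry is 95 − 93 = 2.
Column 7: -8 + 2 + 10 + 56 + 43 − 18 = 85, so its missing entry is 95 − 85 = 10.
Row 1: 3 + 15 + 1 + 18 + 27 + 10 = 74, so its missing entry is 95 − 74 = 21.
Row 6: 11 − 1 + 28 + 5 + 5 + 43 = 91, so its missing entry is 95 − 91 = 4.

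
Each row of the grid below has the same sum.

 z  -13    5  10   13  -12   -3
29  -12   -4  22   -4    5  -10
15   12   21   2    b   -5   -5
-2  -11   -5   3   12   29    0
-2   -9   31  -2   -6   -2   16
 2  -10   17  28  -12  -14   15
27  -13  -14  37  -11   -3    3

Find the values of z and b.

The complete rows each total 26.
Row 1 is missing 26 − 0 = 26 (since -13 + 5 + 10 + 13 − 12 − 3 = 0).
Row 3 is missing 26 − 40 = -14 (since 15 + 12 + 21 + 2 − 5 − 5 = 40).

z = 26, b = -14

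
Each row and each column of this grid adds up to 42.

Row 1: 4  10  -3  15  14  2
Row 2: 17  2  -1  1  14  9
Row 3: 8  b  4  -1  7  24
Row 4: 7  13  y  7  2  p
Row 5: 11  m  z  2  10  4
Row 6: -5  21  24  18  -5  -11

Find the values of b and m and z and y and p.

b = 0, m = -4, z = 19, y = -1, p = 14

Row 3: 8 + 4 − 1 + 7 + 24 = 42, so its missing entry is 42 − 42 = 0.
Column 2: 10 + 2 + 0 + 13 + 21 = 46, so its missing entry is 42 − 46 = -4.
Row 5: 11 − 4 + 2 + 10 + 4 = 23, so its missing entry is 42 − 23 = 19.
Column 3: -3 − 1 + 4 + 19 + 24 = 43, so its missing entry is 42 − 43 = -1.
Row 4: 7 + 13 − 1 + 7 + 2 = 28, so its missing entry is 42 − 28 = 14.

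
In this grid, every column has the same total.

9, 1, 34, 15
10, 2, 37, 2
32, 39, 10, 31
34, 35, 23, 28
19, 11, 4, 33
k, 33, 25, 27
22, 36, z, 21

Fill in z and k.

The complete columns each total 157.
Column 3 is missing 157 − 133 = 24 (since 34 + 37 + 10 + 23 + 4 + 25 = 133).
Column 1 is missing 157 − 126 = 31 (since 9 + 10 + 32 + 34 + 19 + 22 = 126).

z = 24, k = 31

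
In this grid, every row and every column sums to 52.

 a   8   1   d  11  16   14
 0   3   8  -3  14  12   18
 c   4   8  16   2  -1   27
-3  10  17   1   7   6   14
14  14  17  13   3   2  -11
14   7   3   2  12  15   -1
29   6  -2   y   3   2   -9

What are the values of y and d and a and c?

The known cells in row 7 total 29, leaving 52 − 29 = 23 for the blank.
The known cells in row 3 total 56, leaving 52 − 56 = -4 for the blank.
The known cells in column 1 total 50, leaving 52 − 50 = 2 for the blank.
The known cells in row 1 total 52, leaving 52 − 52 = 0 for the blank.

y = 23, d = 0, a = 2, c = -4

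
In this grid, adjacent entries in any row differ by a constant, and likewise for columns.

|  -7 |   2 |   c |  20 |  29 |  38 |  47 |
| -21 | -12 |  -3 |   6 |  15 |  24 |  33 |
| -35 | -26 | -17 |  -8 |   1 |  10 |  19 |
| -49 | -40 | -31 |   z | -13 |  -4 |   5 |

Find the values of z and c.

z = -22, c = 11

Along each row the entries change by 9 per step; down each column they change by -14.
Row 4: from -49 at column 1, stepping by 9 to column 4 gives -22.
Row 1: from -7 at column 1, stepping by 9 to column 3 gives 11.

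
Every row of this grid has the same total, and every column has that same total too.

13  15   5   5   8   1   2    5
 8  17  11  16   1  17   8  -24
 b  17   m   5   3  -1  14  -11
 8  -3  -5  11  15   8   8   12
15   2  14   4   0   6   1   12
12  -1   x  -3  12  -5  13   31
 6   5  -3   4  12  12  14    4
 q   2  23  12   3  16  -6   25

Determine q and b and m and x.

Rows 1 and 2 both sum to 54, so that's the common total.
The known cells in row 6 total 59, leaving 54 − 59 = -5 for the blank.
The known cells in row 8 total 75, leaving 54 − 75 = -21 for the blank.
The known cells in column 1 total 41, leaving 54 − 41 = 13 for the blank.
The known cells in row 3 total 40, leaving 54 − 40 = 14 for the blank.

q = -21, b = 13, m = 14, x = -5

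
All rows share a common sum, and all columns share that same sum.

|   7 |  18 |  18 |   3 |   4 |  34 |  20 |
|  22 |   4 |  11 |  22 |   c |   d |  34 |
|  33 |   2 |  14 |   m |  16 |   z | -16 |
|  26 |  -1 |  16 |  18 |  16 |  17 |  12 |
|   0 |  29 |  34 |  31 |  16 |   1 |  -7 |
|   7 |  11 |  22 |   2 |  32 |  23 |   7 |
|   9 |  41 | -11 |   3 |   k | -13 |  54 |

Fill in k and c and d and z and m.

k = 21, c = -1, d = 12, z = 30, m = 25

Rows 1 and 4 both sum to 104, so that's the common total.
The known cells in row 7 total 83, leaving 104 − 83 = 21 for the blank.
The known cells in column 5 total 105, leaving 104 − 105 = -1 for the blank.
The known cells in row 2 total 92, leaving 104 − 92 = 12 for the blank.
The known cells in column 4 total 79, leaving 104 − 79 = 25 for the blank.
The known cells in row 3 total 74, leaving 104 − 74 = 30 for the blank.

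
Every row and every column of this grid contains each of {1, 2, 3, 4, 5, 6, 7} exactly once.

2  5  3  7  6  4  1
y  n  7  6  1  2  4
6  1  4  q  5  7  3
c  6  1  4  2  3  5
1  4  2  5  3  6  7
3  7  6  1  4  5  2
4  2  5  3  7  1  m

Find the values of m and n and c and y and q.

m = 6, n = 3, c = 7, y = 5, q = 2

For row 2, column 2: column 2 already has {1, 2, 4, 5, 6, 7}; that leaves 3.
Cell (4,1): row 4 already has {1, 2, 3, 4, 5, 6} → 7.
Cell (3,4): row 3 already has {1, 3, 4, 5, 6, 7} → 2.
For row 2, column 1: row 2 already has {1, 2, 3, 4, 6, 7}; that leaves 5.
At (row 7, col 7): row 7 already has {1, 2, 3, 4, 5, 7}, so the value is 6.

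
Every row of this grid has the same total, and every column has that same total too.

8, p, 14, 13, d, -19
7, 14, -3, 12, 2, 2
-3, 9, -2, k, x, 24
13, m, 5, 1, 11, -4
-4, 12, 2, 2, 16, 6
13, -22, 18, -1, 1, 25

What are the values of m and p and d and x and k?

Rows 2 and 5 both sum to 34, so that's the common total.
Row 4 has 13 + 5 + 1 + 11 − 4 = 26; the blank must be 34 − 26 = 8.
Column 2 has 14 + 9 + 8 + 12 − 22 = 21; the blank must be 34 − 21 = 13.
Row 1 has 8 + 13 + 14 + 13 − 19 = 29; the blank must be 34 − 29 = 5.
Column 5 has 5 + 2 + 11 + 16 + 1 = 35; the blank must be 34 − 35 = -1.
Row 3 has -3 + 9 − 2 − 1 + 24 = 27; the blank must be 34 − 27 = 7.

m = 8, p = 13, d = 5, x = -1, k = 7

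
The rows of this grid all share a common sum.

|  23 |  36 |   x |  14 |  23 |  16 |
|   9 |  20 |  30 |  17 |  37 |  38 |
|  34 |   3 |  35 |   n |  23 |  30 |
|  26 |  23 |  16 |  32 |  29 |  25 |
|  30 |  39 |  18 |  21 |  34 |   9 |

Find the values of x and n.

Row 4 sums to 151 and so does row 5; that's the common total.
In row 1 the known cells total 112, leaving 151 − 112 = 39.
In row 3 the known cells total 125, leaving 151 − 125 = 26.

x = 39, n = 26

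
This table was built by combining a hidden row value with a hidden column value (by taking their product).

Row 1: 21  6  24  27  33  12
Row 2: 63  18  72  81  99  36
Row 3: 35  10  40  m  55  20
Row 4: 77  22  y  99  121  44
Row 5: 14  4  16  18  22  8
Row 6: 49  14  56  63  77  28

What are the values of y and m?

Each row is a constant multiple of every other row — this is a multiplication table with the headers hidden.
Row 4 is 121/33 = 11/3 times row 1, so its entry in column 3 is 24 × 11/3 = 88.
Row 3 is 55/33 = 5/3 times row 1, so its entry in column 4 is 27 × 5/3 = 45.

y = 88, m = 45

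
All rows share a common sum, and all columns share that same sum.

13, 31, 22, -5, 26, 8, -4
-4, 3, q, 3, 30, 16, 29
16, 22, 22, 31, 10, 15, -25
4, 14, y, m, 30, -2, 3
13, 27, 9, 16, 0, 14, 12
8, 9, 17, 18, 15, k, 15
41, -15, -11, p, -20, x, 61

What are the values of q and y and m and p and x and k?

Rows 1 and 3 both sum to 91, so that's the common total.
Row 2 has -4 + 3 + 3 + 30 + 16 + 29 = 77; the blank must be 91 − 77 = 14.
Row 6 has 8 + 9 + 17 + 18 + 15 + 15 = 82; the blank must be 91 − 82 = 9.
Column 6 has 8 + 16 + 15 − 2 + 14 + 9 = 60; the blank must be 91 − 60 = 31.
Column 3 has 22 + 14 + 22 + 9 + 17 − 11 = 73; the blank must be 91 − 73 = 18.
Row 4 has 4 + 14 + 18 + 30 − 2 + 3 = 67; the blank must be 91 − 67 = 24.
Row 7 has 41 − 15 − 11 − 20 + 31 + 61 = 87; the blank must be 91 − 87 = 4.

q = 14, y = 18, m = 24, p = 4, x = 31, k = 9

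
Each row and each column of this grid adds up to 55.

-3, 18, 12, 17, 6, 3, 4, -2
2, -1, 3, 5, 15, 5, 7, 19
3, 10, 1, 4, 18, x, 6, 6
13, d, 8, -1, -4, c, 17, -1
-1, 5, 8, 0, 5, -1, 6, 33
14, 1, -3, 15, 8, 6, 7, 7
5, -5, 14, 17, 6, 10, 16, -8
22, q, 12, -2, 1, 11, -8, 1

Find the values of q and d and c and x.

q = 18, d = 9, c = 14, x = 7

Row 3: 3 + 10 + 1 + 4 + 18 + 6 + 6 = 48, so its missing entry is 55 − 48 = 7.
Row 8: 22 + 12 − 2 + 1 + 11 − 8 + 1 = 37, so its missing entry is 55 − 37 = 18.
Column 2: 18 − 1 + 10 + 5 + 1 − 5 + 18 = 46, so its missing entry is 55 − 46 = 9.
Row 4: 13 + 9 + 8 − 1 − 4 + 17 − 1 = 41, so its missing entry is 55 − 41 = 14.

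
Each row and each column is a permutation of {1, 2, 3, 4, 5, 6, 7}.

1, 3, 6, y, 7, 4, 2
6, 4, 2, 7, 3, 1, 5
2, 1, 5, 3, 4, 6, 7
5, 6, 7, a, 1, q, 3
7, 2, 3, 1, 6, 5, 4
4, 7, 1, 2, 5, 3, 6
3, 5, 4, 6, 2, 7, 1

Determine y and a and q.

y = 5, a = 4, q = 2

Cell (1,4): row 1 already has {1, 2, 3, 4, 6, 7} → 5.
For row 4, column 4: column 4 already has {1, 2, 3, 5, 6, 7}; that leaves 4.
For row 4, column 6: row 4 already has {1, 3, 4, 5, 6, 7}; that leaves 2.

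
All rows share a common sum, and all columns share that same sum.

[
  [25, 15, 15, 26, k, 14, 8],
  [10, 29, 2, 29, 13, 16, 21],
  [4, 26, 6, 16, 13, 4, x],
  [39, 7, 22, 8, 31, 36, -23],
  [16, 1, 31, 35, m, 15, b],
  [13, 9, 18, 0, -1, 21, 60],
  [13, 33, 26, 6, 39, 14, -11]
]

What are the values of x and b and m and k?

Rows 2 and 4 both sum to 120, so that's the common total.
The known cells in row 3 total 69, leaving 120 − 69 = 51 for the blank.
The known cells in column 7 total 106, leaving 120 − 106 = 14 for the blank.
The known cells in row 5 total 112, leaving 120 − 112 = 8 for the blank.
The known cells in row 1 total 103, leaving 120 − 103 = 17 for the blank.

x = 51, b = 14, m = 8, k = 17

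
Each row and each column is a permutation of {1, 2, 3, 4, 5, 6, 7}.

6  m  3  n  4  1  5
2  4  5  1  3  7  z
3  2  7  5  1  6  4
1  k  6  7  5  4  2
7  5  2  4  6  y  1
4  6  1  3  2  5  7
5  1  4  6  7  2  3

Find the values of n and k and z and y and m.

For row 4, column 2: row 4 already has {1, 2, 4, 5, 6, 7}; that leaves 3.
Cell (1,2): column 2 already has {1, 2, 3, 4, 5, 6} → 7.
For row 1, column 4: row 1 already has {1, 3, 4, 5, 6, 7}; that leaves 2.
Cell (5,6): row 5 already has {1, 2, 4, 5, 6, 7} → 3.
For row 2, column 7: row 2 already has {1, 2, 3, 4, 5, 7}; that leaves 6.

n = 2, k = 3, z = 6, y = 3, m = 7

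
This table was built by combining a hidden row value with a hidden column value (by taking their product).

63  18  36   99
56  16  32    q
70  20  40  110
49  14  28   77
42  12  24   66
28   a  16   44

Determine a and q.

Each row is a constant multiple of every other row — this is a multiplication table with the headers hidden.
Row 6 is 16/36 = 4/9 times row 1, so its entry in column 2 is 18 × 4/9 = 8.
Row 2 is 32/36 = 8/9 times row 1, so its entry in column 4 is 99 × 8/9 = 88.

a = 8, q = 88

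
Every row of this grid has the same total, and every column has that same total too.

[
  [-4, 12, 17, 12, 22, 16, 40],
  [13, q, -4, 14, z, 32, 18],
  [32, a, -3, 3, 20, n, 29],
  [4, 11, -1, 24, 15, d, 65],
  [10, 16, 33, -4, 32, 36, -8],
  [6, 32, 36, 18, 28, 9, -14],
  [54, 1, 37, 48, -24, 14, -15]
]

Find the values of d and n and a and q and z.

Rows 1 and 5 both sum to 115, so that's the common total.
Column 5 has 22 + 20 + 15 + 32 + 28 − 24 = 93; the blank must be 115 − 93 = 22.
Row 2 has 13 − 4 + 14 + 22 + 32 + 18 = 95; the blank must be 115 − 95 = 20.
Column 2 has 12 + 20 + 11 + 16 + 32 + 1 = 92; the blank must be 115 − 92 = 23.
Row 3 has 32 + 23 − 3 + 3 + 20 + 29 = 104; the blank must be 115 − 104 = 11.
Row 4 has 4 + 11 − 1 + 24 + 15 + 65 = 118; the blank must be 115 − 118 = -3.

d = -3, n = 11, a = 23, q = 20, z = 22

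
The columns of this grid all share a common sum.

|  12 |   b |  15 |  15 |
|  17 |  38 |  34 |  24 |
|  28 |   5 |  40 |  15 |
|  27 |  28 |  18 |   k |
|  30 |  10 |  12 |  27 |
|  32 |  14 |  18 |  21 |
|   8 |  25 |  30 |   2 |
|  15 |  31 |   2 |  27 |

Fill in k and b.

k = 38, b = 18

Columns 1 and 3 both add up to 169, so every column sums to 169.
Column 4: 15 + 24 + 15 + 27 + 21 + 2 + 27 = 131, so the missing entry is 169 − 131 = 38.
Column 2: 38 + 5 + 28 + 10 + 14 + 25 + 31 = 151, so the missing entry is 169 − 151 = 18.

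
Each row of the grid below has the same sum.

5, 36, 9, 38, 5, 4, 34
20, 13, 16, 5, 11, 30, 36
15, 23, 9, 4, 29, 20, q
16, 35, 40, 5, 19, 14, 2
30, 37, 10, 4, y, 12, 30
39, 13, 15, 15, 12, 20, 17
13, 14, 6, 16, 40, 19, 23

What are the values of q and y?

q = 31, y = 8

Row 2 sums to 131 and so does row 6; that's the common total.
In row 3 the known cells total 100, leaving 131 − 100 = 31.
In row 5 the known cells total 123, leaving 131 − 123 = 8.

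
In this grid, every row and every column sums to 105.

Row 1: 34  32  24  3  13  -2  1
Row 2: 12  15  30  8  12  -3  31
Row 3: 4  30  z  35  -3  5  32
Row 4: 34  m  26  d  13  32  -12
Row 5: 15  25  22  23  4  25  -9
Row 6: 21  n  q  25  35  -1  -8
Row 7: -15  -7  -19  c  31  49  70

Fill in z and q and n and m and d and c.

z = 2, q = 20, n = 13, m = -3, d = 15, c = -4

Row 3: 4 + 30 + 35 − 3 + 5 + 32 = 103, so its missing entry is 105 − 103 = 2.
Row 7: -15 − 7 − 19 + 31 + 49 + 70 = 109, so its missing entry is 105 − 109 = -4.
Column 4: 3 + 8 + 35 + 23 + 25 − 4 = 90, so its missing entry is 105 − 90 = 15.
Row 4: 34 + 26 + 15 + 13 + 32 − 12 = 108, so its missing entry is 105 − 108 = -3.
Column 2: 32 + 15 + 30 − 3 + 25 − 7 = 92, so its missing entry is 105 − 92 = 13.
Row 6: 21 + 13 + 25 + 35 − 1 − 8 = 85, so its missing entry is 105 − 85 = 20.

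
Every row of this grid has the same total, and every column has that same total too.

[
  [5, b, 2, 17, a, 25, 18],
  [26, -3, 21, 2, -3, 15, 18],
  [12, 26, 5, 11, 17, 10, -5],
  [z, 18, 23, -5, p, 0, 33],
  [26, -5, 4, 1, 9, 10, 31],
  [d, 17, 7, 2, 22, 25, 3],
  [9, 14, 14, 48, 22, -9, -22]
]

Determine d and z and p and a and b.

Rows 2 and 3 both sum to 76, so that's the common total.
Column 2: -3 + 26 + 18 − 5 + 17 + 14 = 67, so its missing entry is 76 − 67 = 9.
Row 1: 5 + 9 + 2 + 17 + 25 + 18 = 76, so its missing entry is 76 − 76 = 0.
Column 5: 0 − 3 + 17 + 9 + 22 + 22 = 67, so its missing entry is 76 − 67 = 9.
Row 4: 18 + 23 − 5 + 9 + 0 + 33 = 78, so its missing entry is 76 − 78 = -2.
Row 6: 17 + 7 + 2 + 22 + 25 + 3 = 76, so its missing entry is 76 − 76 = 0.

d = 0, z = -2, p = 9, a = 0, b = 9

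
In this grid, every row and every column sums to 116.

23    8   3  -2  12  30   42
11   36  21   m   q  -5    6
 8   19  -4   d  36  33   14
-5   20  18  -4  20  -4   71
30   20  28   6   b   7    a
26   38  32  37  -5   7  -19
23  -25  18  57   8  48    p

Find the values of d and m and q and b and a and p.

d = 10, m = 12, q = 35, b = 10, a = 15, p = -13

Row 3 has 8 + 19 − 4 + 36 + 33 + 14 = 106; the blank must be 116 − 106 = 10.
Row 7 has 23 − 25 + 18 + 57 + 8 + 48 = 129; the blank must be 116 − 129 = -13.
Column 7 has 42 + 6 + 14 + 71 − 19 − 13 = 101; the blank must be 116 − 101 = 15.
Row 5 has 30 + 20 + 28 + 6 + 7 + 15 = 106; the blank must be 116 − 106 = 10.
Column 5 has 12 + 36 + 20 + 10 − 5 + 8 = 81; the blank must be 116 − 81 = 35.
Row 2 has 11 + 36 + 21 + 35 − 5 + 6 = 104; the blank must be 116 − 104 = 12.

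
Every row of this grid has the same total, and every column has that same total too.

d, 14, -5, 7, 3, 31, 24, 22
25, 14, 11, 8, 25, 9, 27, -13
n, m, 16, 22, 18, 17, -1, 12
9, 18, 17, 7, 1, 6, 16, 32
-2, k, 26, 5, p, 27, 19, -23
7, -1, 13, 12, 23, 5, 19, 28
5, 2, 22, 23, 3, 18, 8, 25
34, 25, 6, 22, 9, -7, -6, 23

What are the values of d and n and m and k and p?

Rows 2 and 4 both sum to 106, so that's the common total.
Column 5 has 3 + 25 + 18 + 1 + 23 + 3 + 9 = 82; the blank must be 106 − 82 = 24.
Row 1 has 14 − 5 + 7 + 3 + 31 + 24 + 22 = 96; the blank must be 106 − 96 = 10.
Column 1 has 10 + 25 + 9 − 2 + 7 + 5 + 34 = 88; the blank must be 106 − 88 = 18.
Row 3 has 18 + 16 + 22 + 18 + 17 − 1 + 12 = 102; the blank must be 106 − 102 = 4.
Row 5 has -2 + 26 + 5 + 24 + 27 + 19 − 23 = 76; the blank must be 106 − 76 = 30.

d = 10, n = 18, m = 4, k = 30, p = 24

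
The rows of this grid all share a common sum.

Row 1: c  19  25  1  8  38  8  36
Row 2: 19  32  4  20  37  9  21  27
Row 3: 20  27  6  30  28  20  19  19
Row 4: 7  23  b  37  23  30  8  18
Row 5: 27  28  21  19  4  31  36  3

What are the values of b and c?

b = 23, c = 34

Row 3 sums to 169 and so does row 5; that's the common total.
In row 4 the known cells total 146, leaving 169 − 146 = 23.
In row 1 the known cells total 135, leaving 169 − 135 = 34.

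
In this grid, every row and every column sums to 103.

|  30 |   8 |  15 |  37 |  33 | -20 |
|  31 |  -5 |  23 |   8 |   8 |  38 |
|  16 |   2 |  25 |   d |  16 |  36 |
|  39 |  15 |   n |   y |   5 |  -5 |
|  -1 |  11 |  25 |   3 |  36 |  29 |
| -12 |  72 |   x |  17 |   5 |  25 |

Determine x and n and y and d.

x = -4, n = 19, y = 30, d = 8

Row 3 has 16 + 2 + 25 + 16 + 36 = 95; the blank must be 103 − 95 = 8.
Column 4 has 37 + 8 + 8 + 3 + 17 = 73; the blank must be 103 − 73 = 30.
Row 4 has 39 + 15 + 30 + 5 − 5 = 84; the blank must be 103 − 84 = 19.
Row 6 has -12 + 72 + 17 + 5 + 25 = 107; the blank must be 103 − 107 = -4.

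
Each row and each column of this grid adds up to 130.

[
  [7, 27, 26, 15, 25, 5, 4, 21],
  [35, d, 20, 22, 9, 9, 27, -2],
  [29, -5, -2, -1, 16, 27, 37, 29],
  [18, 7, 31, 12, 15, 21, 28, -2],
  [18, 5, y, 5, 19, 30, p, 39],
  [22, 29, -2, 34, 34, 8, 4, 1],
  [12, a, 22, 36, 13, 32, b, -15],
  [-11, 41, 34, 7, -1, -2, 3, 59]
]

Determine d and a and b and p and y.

d = 10, a = 16, b = 14, p = 13, y = 1

Row 2: 35 + 20 + 22 + 9 + 9 + 27 − 2 = 120, so its missing entry is 130 − 120 = 10.
Column 2: 27 + 10 − 5 + 7 + 5 + 29 + 41 = 114, so its missing entry is 130 − 114 = 16.
Column 3: 26 + 20 − 2 + 31 − 2 + 22 + 34 = 129, so its missing entry is 130 − 129 = 1.
Row 5: 18 + 5 + 1 + 5 + 19 + 30 + 39 = 117, so its missing entry is 130 − 117 = 13.
Row 7: 12 + 16 + 22 + 36 + 13 + 32 − 15 = 116, so its missing entry is 130 − 116 = 14.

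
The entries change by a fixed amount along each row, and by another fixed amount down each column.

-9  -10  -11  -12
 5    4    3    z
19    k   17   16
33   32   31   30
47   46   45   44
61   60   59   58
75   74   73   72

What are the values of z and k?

z = 2, k = 18

Along each row the entries change by -1 per step; down each column they change by 14.
Row 2: from 5 at column 1, stepping by -1 to column 4 gives 2.
Row 3: from 19 at column 1, stepping by -1 to column 2 gives 18.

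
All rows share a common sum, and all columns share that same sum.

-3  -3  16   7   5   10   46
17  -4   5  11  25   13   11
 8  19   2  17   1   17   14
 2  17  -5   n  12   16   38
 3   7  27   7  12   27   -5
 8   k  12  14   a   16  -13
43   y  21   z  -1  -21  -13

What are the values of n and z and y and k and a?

Rows 1 and 2 both sum to 78, so that's the common total.
Column 5: 5 + 25 + 1 + 12 + 12 − 1 = 54, so its missing entry is 78 − 54 = 24.
Row 6: 8 + 12 + 14 + 24 + 16 − 13 = 61, so its missing entry is 78 − 61 = 17.
Column 2: -3 − 4 + 19 + 17 + 7 + 17 = 53, so its missing entry is 78 − 53 = 25.
Row 4: 2 + 17 − 5 + 12 + 16 + 38 = 80, so its missing entry is 78 − 80 = -2.
Row 7: 43 + 25 + 21 − 1 − 21 − 13 = 54, so its missing entry is 78 − 54 = 24.

n = -2, z = 24, y = 25, k = 17, a = 24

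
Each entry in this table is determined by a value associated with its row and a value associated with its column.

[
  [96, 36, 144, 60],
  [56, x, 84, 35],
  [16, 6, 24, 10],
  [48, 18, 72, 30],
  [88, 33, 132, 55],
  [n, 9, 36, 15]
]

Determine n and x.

n = 24, x = 21

Each row is a constant multiple of every other row — this is a multiplication table with the headers hidden.
Row 6 is 36/144 = 1/4 times row 1, so its entry in column 1 is 96 × 1/4 = 24.
Row 2 is 84/144 = 7/12 times row 1, so its entry in column 2 is 36 × 7/12 = 21.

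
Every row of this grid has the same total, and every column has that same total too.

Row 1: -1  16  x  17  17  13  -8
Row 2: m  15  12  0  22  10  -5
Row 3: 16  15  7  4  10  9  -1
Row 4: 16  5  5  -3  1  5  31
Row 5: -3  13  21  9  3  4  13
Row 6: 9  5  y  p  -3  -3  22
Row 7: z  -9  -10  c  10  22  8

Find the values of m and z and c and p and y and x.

m = 6, z = 17, c = 22, p = 11, y = 19, x = 6

Rows 3 and 4 both sum to 60, so that's the common total.
Row 1 has -1 + 16 + 17 + 17 + 13 − 8 = 54; the blank must be 60 − 54 = 6.
Row 2 has 15 + 12 + 0 + 22 + 10 − 5 = 54; the blank must be 60 − 54 = 6.
Column 1 has -1 + 6 + 16 + 16 − 3 + 9 = 43; the blank must be 60 − 43 = 17.
Row 7 has 17 − 9 − 10 + 10 + 22 + 8 = 38; the blank must be 60 − 38 = 22.
Column 4 has 17 + 0 + 4 − 3 + 9 + 22 = 49; the blank must be 60 − 49 = 11.
Row 6 has 9 + 5 + 11 − 3 − 3 + 22 = 41; the blank must be 60 − 41 = 19.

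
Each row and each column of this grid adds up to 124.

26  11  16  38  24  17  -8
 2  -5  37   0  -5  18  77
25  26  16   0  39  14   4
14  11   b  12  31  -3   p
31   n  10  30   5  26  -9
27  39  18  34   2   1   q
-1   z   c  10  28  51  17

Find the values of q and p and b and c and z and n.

q = 3, p = 40, b = 19, c = 8, z = 11, n = 31

The known cells in row 6 total 121, leaving 124 − 121 = 3 for the blank.
The known cells in column 7 total 84, leaving 124 − 84 = 40 for the blank.
The known cells in row 4 total 105, leaving 124 − 105 = 19 for the blank.
The known cells in column 3 total 116, leaving 124 − 116 = 8 for the blank.
The known cells in row 7 total 113, leaving 124 − 113 = 11 for the blank.
The known cells in row 5 total 93, leaving 124 − 93 = 31 for the blank.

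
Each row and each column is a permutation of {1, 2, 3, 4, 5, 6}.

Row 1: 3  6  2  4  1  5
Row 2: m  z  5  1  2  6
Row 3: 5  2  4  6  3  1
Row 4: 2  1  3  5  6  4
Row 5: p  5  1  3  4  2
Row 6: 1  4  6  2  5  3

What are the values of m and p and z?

m = 4, p = 6, z = 3

For row 2, column 2: column 2 already has {1, 2, 4, 5, 6}; that leaves 3.
For row 2, column 1: row 2 already has {1, 2, 3, 5, 6}; that leaves 4.
At (row 5, col 1): row 5 already has {1, 2, 3, 4, 5}, so the value is 6.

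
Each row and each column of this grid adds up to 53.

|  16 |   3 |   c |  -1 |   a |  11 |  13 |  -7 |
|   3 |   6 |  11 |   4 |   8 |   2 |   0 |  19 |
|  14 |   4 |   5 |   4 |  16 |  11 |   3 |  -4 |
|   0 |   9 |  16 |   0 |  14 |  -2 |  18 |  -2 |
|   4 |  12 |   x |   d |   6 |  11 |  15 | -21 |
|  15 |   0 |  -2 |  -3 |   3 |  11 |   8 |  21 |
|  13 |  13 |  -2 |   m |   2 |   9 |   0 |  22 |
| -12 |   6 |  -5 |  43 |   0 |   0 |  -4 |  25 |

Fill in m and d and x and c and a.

Column 5: 8 + 16 + 14 + 6 + 3 + 2 + 0 = 49, so its missing entry is 53 − 49 = 4.
Row 1: 16 + 3 − 1 + 4 + 11 + 13 − 7 = 39, so its missing entry is 53 − 39 = 14.
Column 3: 14 + 11 + 5 + 16 − 2 − 2 − 5 = 37, so its missing entry is 53 − 37 = 16.
Row 5: 4 + 12 + 16 + 6 + 11 + 15 − 21 = 43, so its missing entry is 53 − 43 = 10.
Row 7: 13 + 13 − 2 + 2 + 9 + 0 + 22 = 57, so its missing entry is 53 − 57 = -4.

m = -4, d = 10, x = 16, c = 14, a = 4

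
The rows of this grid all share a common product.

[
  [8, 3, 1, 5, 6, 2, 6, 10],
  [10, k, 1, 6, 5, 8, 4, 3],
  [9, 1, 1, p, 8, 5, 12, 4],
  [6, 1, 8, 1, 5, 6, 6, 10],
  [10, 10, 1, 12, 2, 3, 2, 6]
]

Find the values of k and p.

Rows 1 and 5 each multiply to 86400, so every row has product 86400.
Row 2: 10×1×6×5×8×4×3 = 28800, so the missing entry is 86400 ÷ 28800 = 3.
Row 3: 9×1×1×8×5×12×4 = 17280, so the missing entry is 86400 ÷ 17280 = 5.

k = 3, p = 5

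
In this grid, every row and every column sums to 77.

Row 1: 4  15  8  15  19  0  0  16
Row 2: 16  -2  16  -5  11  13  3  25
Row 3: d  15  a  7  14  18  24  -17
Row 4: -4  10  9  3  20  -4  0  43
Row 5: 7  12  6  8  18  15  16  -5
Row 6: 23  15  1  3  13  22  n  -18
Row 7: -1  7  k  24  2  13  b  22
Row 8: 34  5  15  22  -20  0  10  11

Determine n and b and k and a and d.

n = 18, b = 6, k = 4, a = 18, d = -2

The known cells in column 1 total 79, leaving 77 − 79 = -2 for the blank.
The known cells in row 6 total 59, leaving 77 − 59 = 18 for the blank.
The known cells in row 3 total 59, leaving 77 − 59 = 18 for the blank.
The known cells in column 3 total 73, leaving 77 − 73 = 4 for the blank.
The known cells in row 7 total 71, leaving 77 − 71 = 6 for the blank.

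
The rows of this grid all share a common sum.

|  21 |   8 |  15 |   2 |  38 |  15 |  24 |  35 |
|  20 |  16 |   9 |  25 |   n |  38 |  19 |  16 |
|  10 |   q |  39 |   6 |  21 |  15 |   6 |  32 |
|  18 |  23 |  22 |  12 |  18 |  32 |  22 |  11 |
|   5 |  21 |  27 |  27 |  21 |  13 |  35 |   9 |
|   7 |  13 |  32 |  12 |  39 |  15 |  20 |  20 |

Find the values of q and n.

Row 4 sums to 158 and so does row 5; that's the common total.
In row 3 the known cells total 129, leaving 158 − 129 = 29.
In row 2 the known cells total 143, leaving 158 − 143 = 15.

q = 29, n = 15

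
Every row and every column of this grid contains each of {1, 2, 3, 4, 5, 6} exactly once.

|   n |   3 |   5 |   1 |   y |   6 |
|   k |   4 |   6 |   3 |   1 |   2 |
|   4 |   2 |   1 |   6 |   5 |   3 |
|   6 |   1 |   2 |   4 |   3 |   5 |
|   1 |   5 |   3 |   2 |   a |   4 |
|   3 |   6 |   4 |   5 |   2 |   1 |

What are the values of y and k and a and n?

At (row 2, col 1): row 2 already has {1, 2, 3, 4, 6}, so the value is 5.
For row 5, column 5: row 5 already has {1, 2, 3, 4, 5}; that leaves 6.
At (row 1, col 5): column 5 already has {1, 2, 3, 5, 6}, so the value is 4.
Cell (1,1): row 1 already has {1, 3, 4, 5, 6} → 2.

y = 4, k = 5, a = 6, n = 2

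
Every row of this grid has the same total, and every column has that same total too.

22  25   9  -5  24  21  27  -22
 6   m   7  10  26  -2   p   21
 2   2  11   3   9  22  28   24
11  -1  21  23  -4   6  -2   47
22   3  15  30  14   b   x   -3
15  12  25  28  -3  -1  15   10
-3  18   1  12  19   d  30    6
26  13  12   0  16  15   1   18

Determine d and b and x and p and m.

Rows 1 and 3 both sum to 101, so that's the common total.
The known cells in row 7 total 83, leaving 101 − 83 = 18 for the blank.
The known cells in column 2 total 72, leaving 101 − 72 = 29 for the blank.
The known cells in column 6 total 79, leaving 101 − 79 = 22 for the blank.
The known cells in row 5 total 103, leaving 101 − 103 = -2 for the blank.
The known cells in row 2 total 97, leaving 101 − 97 = 4 for the blank.

d = 18, b = 22, x = -2, p = 4, m = 29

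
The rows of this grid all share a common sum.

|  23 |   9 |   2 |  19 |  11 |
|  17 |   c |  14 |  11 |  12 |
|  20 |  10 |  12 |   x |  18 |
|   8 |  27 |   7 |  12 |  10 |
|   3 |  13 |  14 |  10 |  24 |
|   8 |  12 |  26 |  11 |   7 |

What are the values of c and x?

c = 10, x = 4

Rows 1 and 5 both add up to 64, so every row sums to 64.
Row 2: 17 + 14 + 11 + 12 = 54, so the missing entry is 64 − 54 = 10.
Row 3: 20 + 10 + 12 + 18 = 60, so the missing entry is 64 − 60 = 4.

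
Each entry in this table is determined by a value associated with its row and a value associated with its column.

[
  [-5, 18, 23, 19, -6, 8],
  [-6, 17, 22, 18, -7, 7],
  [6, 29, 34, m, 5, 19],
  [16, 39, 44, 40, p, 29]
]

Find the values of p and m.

The difference between any two rows is the same in every column — this is an addition table with the headers hidden.
Row 4 minus row 1 is 16 − (-5) = 21, so its entry in column 5 is -6 + 21 = 15.
Row 3 minus row 1 is 6 − (-5) = 11, so its entry in column 4 is 19 + 11 = 30.

p = 15, m = 30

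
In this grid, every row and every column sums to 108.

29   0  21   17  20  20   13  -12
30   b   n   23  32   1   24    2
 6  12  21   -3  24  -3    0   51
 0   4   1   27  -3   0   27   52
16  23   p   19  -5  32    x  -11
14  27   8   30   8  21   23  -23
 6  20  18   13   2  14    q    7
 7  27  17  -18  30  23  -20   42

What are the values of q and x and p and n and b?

q = 28, x = 13, p = 21, n = 1, b = -5

Column 2 has 0 + 12 + 4 + 23 + 27 + 20 + 27 = 113; the blank must be 108 − 113 = -5.
Row 2 has 30 − 5 + 23 + 32 + 1 + 24 + 2 = 107; the blank must be 108 − 107 = 1.
Column 3 has 21 + 1 + 21 + 1 + 8 + 18 + 17 = 87; the blank must be 108 − 87 = 21.
Row 5 has 16 + 23 + 21 + 19 − 5 + 32 − 11 = 95; the blank must be 108 − 95 = 13.
Row 7 has 6 + 20 + 18 + 13 + 2 + 14 + 7 = 80; the blank must be 108 − 80 = 28.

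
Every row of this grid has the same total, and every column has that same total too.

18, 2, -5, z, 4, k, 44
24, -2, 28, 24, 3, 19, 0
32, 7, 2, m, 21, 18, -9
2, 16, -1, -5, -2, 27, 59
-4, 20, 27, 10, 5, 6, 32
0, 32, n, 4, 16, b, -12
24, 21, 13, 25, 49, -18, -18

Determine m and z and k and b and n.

Rows 2 and 4 both sum to 96, so that's the common total.
Row 3: 32 + 7 + 2 + 21 + 18 − 9 = 71, so its missing entry is 96 − 71 = 25.
Column 4: 24 + 25 − 5 + 10 + 4 + 25 = 83, so its missing entry is 96 − 83 = 13.
Row 1: 18 + 2 − 5 + 13 + 4 + 44 = 76, so its missing entry is 96 − 76 = 20.
Column 6: 20 + 19 + 18 + 27 + 6 − 18 = 72, so its missing entry is 96 − 72 = 24.
Row 6: 0 + 32 + 4 + 16 + 24 − 12 = 64, so its missing entry is 96 − 64 = 32.

m = 25, z = 13, k = 20, b = 24, n = 32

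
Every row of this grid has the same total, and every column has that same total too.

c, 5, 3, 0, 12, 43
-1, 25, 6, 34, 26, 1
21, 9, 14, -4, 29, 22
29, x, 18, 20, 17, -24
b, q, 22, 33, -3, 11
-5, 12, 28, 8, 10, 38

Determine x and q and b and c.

x = 31, q = 9, b = 19, c = 28

Rows 2 and 3 both sum to 91, so that's the common total.
Row 4: 29 + 18 + 20 + 17 − 24 = 60, so its missing entry is 91 − 60 = 31.
Column 2: 5 + 25 + 9 + 31 + 12 = 82, so its missing entry is 91 − 82 = 9.
Row 5: 9 + 22 + 33 − 3 + 11 = 72, so its missing entry is 91 − 72 = 19.
Row 1: 5 + 3 + 0 + 12 + 43 = 63, so its missing entry is 91 − 63 = 28.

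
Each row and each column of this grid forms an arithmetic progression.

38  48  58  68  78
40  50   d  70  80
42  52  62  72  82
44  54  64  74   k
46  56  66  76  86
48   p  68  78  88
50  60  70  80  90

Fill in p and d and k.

p = 58, d = 60, k = 84

Along each row the entries change by 10 per step; down each column they change by 2.
Row 6: from 48 at column 1, stepping by 10 to column 2 gives 58.
Row 2: from 40 at column 1, stepping by 10 to column 3 gives 60.
Row 4: from 44 at column 1, stepping by 10 to column 5 gives 84.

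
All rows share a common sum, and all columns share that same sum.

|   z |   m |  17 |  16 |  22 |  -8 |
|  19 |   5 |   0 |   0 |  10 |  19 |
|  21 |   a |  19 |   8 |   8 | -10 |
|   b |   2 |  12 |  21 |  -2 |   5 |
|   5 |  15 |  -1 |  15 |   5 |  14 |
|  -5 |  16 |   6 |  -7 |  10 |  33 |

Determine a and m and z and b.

a = 7, m = 8, z = -2, b = 15

Rows 2 and 5 both sum to 53, so that's the common total.
Row 3: 21 + 19 + 8 + 8 − 10 = 46, so its missing entry is 53 − 46 = 7.
Column 2: 5 + 7 + 2 + 15 + 16 = 45, so its missing entry is 53 − 45 = 8.
Row 4: 2 + 12 + 21 − 2 + 5 = 38, so its missing entry is 53 − 38 = 15.
Row 1: 8 + 17 + 16 + 22 − 8 = 55, so its missing entry is 53 − 55 = -2.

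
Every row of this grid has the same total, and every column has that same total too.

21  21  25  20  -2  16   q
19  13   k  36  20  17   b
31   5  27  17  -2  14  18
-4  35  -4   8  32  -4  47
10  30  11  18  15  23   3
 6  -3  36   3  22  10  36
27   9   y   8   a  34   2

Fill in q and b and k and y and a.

Rows 3 and 4 both sum to 110, so that's the common total.
Column 5: -2 + 20 − 2 + 32 + 15 + 22 = 85, so its missing entry is 110 − 85 = 25.
Row 7: 27 + 9 + 8 + 25 + 34 + 2 = 105, so its missing entry is 110 − 105 = 5.
Column 3: 25 + 27 − 4 + 11 + 36 + 5 = 100, so its missing entry is 110 − 100 = 10.
Row 1: 21 + 21 + 25 + 20 − 2 + 16 = 101, so its missing entry is 110 − 101 = 9.
Row 2: 19 + 13 + 10 + 36 + 20 + 17 = 115, so its missing entry is 110 − 115 = -5.

q = 9, b = -5, k = 10, y = 5, a = 25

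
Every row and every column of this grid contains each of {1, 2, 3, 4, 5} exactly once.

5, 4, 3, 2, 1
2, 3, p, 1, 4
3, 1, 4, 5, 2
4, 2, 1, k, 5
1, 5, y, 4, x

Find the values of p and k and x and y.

p = 5, k = 3, x = 3, y = 2

Cell (5,5): column 5 already has {1, 2, 4, 5} → 3.
For row 2, column 3: row 2 already has {1, 2, 3, 4}; that leaves 5.
Cell (4,4): row 4 already has {1, 2, 4, 5} → 3.
At (row 5, col 3): row 5 already has {1, 3, 4, 5}, so the value is 2.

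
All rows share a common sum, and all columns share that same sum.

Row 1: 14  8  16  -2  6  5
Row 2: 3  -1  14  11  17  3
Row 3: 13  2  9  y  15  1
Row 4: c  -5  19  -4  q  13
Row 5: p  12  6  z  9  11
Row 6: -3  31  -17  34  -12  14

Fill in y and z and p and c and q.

y = 7, z = 1, p = 8, c = 12, q = 12

Rows 1 and 2 both sum to 47, so that's the common total.
Column 5: 6 + 17 + 15 + 9 − 12 = 35, so its missing entry is 47 − 35 = 12.
Row 4: -5 + 19 − 4 + 12 + 13 = 35, so its missing entry is 47 − 35 = 12.
Column 1: 14 + 3 + 13 + 12 − 3 = 39, so its missing entry is 47 − 39 = 8.
Row 5: 8 + 12 + 6 + 9 + 11 = 46, so its missing entry is 47 − 46 = 1.
Row 3: 13 + 2 + 9 + 15 + 1 = 40, so its missing entry is 47 − 40 = 7.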